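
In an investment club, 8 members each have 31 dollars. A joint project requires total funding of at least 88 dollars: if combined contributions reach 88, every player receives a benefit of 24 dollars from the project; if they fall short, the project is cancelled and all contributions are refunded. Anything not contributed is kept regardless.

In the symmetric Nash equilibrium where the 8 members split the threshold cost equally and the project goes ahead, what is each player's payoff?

44 dollars

Equal share of the threshold: 88/8 = 11.
At this profile no one gains by cutting their contribution: any cut drops the total below 88, the project is cancelled, contributions are refunded, and the deviator ends with 31, which is less than 31 − 11 + 24 = 44. Contributing more than 11 just wastes the excess. So contributing exactly 11 is a best response.
Each player's payoff: 31 − 11 + 24 = 44.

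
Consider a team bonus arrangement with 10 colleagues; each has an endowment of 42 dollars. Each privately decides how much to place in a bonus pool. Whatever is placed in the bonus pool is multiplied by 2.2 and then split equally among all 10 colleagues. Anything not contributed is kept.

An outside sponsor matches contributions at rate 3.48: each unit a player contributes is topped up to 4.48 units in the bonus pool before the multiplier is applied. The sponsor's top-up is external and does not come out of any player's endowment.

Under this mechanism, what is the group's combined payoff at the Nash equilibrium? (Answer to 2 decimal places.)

420.00 dollars

Even with the mechanism, each unit contributed returns only 2.2 × 4.48 / 10 = 0.9856 per unit of net cost, so contributing nothing is still dominant.
At the Nash equilibrium no one contributes; group total payoff = 10 × 42 = 420.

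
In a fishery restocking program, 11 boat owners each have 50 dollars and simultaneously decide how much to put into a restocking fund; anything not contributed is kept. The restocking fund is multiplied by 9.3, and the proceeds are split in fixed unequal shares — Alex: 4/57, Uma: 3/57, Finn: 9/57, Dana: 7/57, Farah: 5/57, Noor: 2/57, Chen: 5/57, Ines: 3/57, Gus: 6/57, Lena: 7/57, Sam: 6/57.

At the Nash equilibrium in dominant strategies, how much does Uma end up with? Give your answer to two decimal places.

123.42 dollars

A player with share s gets back 9.3·s per unit contributed, so full contribution is dominant for anyone with s > 1/9.3 = 0.1075 and zero contribution is dominant for anyone below.
The shares above 0.1075 belong to Finn, Dana and Lena, contributing 50 each; the remaining 8 contribute 0. Total contributed: 150.
Uma keeps 50 and receives 9.3 × 150 × 3/57 = 73.42 from the restocking fund, for a payoff of 123.42.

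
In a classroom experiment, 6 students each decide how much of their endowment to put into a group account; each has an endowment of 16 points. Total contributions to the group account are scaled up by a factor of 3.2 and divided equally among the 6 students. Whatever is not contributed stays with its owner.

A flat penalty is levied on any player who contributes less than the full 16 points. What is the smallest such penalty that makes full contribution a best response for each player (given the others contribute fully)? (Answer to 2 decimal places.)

7.47 points

Given the others contribute fully, the best deviation is to contribute 0 (any partial contribution still incurs the fine and gives up units whose private return 0.5333 is below 1).
Deviating from 16 to 0 saves 16 points but forfeits the deviator's share of the drop in the group account: 3.2/6 × 16 = 8.53.
So the deviation gain is 16 − 8.53 = 7.47, and the fine must be at least 7.47 points to wipe it out.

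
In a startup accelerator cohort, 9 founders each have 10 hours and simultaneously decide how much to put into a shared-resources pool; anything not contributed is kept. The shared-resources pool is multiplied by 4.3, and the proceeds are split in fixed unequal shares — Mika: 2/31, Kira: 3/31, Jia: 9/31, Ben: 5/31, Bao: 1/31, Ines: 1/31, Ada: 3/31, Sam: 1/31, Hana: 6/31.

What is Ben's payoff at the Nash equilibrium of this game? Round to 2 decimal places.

Each unit j contributes comes back to j as 4.3 × (j's share), so j prefers to contribute only if that share exceeds 1/4.3 = 0.2326; otherwise keeping the unit dominates.
Jia alone (share 9/31) is above the threshold, contributing 10; the remaining 8 contribute 0. Total contributed: 10.
Ben keeps 10 and receives 4.3 × 10 × 5/31 = 6.94 from the shared-resources pool, for a payoff of 16.94.

16.94 hours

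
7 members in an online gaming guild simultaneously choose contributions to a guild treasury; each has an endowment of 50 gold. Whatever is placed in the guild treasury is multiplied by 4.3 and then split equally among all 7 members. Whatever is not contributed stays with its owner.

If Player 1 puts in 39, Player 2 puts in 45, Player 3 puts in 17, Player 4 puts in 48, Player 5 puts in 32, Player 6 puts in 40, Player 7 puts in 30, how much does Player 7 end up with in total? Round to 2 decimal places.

174.19 gold

Total contributed: 39 + 45 + 17 + 48 + 32 + 40 + 30 = 251.
Each receives 4.3 × 251 / 7 = 154.19 from the guild treasury.
Player 7 keeps 50 − 30 = 20, so Player 7's payoff is 20 + 154.19 = 174.19.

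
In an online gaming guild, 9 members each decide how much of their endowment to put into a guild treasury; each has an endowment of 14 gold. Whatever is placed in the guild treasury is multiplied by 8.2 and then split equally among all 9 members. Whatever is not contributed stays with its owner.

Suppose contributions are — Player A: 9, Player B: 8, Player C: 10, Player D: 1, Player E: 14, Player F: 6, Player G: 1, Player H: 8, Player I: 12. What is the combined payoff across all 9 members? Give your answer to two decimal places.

622.80 gold

Total contributed: 9 + 8 + 10 + 1 + 14 + 6 + 1 + 8 + 12 = 69; total kept: 9 × 14 − 69 = 57.
The guild treasury pays out 8.2 × 69 = 565.80 in aggregate.
Group total = 57 + 565.80 = 622.80.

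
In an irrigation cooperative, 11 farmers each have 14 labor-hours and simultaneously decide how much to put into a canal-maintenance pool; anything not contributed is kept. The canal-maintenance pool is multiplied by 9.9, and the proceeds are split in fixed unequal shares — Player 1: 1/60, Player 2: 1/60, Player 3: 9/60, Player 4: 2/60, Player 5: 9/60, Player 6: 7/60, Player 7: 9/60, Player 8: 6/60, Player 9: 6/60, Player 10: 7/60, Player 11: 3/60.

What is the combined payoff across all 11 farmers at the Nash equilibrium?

Player j's private return per contributed unit is 9.9 × (j's share). Contributing is weakly dominant for j when that share is at least 1/9.9 = 0.1010, and contributing 0 is dominant otherwise.
Player 3, Player 5, Player 6, Player 7 and Player 10 clear that bar, contributing 14 each; the remaining 6 contribute 0. Total contributed: 70.
The canal-maintenance pool pays out 9.9 × 70 = 693.00 in total (split across the unequal shares, but the aggregate is all that matters for the group sum).
The 6 free-riders keep 14 each, adding 84. Group total = 84 + 693.00 = 777.00.

777.00 labor-hours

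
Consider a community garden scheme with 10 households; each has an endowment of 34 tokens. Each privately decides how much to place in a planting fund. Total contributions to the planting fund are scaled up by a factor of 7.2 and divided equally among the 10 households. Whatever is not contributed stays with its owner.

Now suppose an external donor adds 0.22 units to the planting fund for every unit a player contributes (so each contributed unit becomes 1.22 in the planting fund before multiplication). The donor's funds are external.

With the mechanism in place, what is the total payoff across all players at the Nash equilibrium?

340.00 tokens

Even with the mechanism, each unit contributed returns only 7.2 × 1.22 / 10 = 0.8784 per unit of net cost, so contributing nothing is still dominant.
At the Nash equilibrium no one contributes; group total payoff = 10 × 34 = 340.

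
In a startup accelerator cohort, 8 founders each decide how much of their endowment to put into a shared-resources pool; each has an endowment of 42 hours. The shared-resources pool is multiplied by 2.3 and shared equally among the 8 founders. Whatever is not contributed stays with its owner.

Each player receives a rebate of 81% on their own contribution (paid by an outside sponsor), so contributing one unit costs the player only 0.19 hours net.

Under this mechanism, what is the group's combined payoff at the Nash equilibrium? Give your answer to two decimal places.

The effective private return per unit is now (2.3/8) / 0.19 = 1.5132 > 1, so every player's dominant strategy flips to full contribution.
So the Nash equilibrium is full contribution by all 8; the group earns 8 × (42 × 0.81 + 2.3 × 42) = 1044.96.

1044.96 hours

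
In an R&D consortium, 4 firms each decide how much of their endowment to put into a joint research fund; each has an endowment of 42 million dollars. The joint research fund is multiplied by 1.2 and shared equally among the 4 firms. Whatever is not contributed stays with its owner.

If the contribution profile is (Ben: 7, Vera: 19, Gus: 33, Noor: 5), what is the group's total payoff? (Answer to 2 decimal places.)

180.80 million dollars

Total contributed: 7 + 19 + 33 + 5 = 64; total kept: 4 × 42 − 64 = 104.
The joint research fund pays out 1.2 × 64 = 76.80 in aggregate.
Group total = 104 + 76.80 = 180.80.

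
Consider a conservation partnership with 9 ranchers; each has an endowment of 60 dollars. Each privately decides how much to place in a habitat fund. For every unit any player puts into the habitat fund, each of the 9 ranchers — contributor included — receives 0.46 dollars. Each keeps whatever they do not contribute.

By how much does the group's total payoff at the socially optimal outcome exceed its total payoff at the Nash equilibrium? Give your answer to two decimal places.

The private return per contributed unit is 0.46 < 1, so contributing 0 is dominant for every player. At the Nash equilibrium everyone keeps their 60, and the group total is 9 × 60 = 540.
Each contributed unit returns 4.140 to the group as a whole (0.46 to each of 9 players), which exceeds 1, so the social optimum is full contribution: group total = 4.140 × 540 = 2235.60.
Efficiency loss = 2235.60 − 540 = 1695.60.

1695.60 dollars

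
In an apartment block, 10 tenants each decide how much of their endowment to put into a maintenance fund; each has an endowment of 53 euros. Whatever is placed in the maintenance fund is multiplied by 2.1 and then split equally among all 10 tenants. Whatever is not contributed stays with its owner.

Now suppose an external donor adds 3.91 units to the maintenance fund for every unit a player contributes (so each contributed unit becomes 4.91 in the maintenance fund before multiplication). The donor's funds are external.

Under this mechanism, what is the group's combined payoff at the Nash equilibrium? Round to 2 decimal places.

5464.83 euros

With the mechanism, a contributed unit returns 2.1 × 4.91 / 10 = 1.0311 per unit of net cost to the contributor — now above 1 — so contributing fully is weakly dominant for every player.
So the Nash equilibrium is full contribution by all 10; the group earns 2.1 × 4.91 × 530 = 5464.83.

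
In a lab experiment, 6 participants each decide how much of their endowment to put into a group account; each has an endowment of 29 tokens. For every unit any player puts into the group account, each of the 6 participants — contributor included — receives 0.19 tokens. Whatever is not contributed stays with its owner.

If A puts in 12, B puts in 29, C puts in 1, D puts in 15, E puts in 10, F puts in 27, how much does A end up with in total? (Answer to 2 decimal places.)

34.86 tokens

Total contributed: 12 + 29 + 1 + 15 + 10 + 27 = 94.
Each receives 0.19 × 94 = 17.86 from the group account.
A keeps 29 − 12 = 17, so A's payoff is 17 + 17.86 = 34.86.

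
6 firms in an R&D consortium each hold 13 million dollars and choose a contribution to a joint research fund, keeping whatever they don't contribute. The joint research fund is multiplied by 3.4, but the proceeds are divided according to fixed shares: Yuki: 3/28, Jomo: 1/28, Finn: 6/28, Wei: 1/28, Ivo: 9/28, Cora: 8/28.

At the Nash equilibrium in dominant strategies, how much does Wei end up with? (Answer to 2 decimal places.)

Each unit j contributes comes back to j as 3.4 × (j's share), so j prefers to contribute only if that share exceeds 1/3.4 = 0.2941; otherwise keeping the unit dominates.
Ivo alone (share 9/28) is above the threshold, contributing 13; the remaining 5 contribute 0. Total contributed: 13.
Wei keeps 13 and receives 3.4 × 13 × 1/28 = 1.58 from the joint research fund, for a payoff of 14.58.

14.58 million dollars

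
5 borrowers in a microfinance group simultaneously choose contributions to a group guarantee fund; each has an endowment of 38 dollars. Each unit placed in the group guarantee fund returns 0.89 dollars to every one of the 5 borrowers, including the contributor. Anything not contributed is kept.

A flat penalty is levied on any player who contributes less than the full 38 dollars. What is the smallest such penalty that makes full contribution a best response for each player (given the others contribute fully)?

Given the others contribute fully, the best deviation is to contribute 0 (any partial contribution still incurs the fine and gives up units whose private return 0.89 is below 1).
Deviating from 38 to 0 saves 38 dollars but forfeits the deviator's share of the drop in the group guarantee fund: 0.89 × 38 = 33.82.
So the deviation gain is 38 − 33.82 = 4.18, and the fine must be at least 4.18 dollars to wipe it out.

4.18 dollars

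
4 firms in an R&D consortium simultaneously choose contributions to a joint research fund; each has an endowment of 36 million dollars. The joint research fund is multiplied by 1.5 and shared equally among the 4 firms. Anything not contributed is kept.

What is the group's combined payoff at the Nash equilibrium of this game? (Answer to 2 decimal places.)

144.00 million dollars

Each contributed unit returns 1.5/4 = 0.3750 to its contributor — below 1 — so contributing 0 is dominant for every player. At the Nash equilibrium everyone keeps their 36, and the group total is 4 × 36 = 144.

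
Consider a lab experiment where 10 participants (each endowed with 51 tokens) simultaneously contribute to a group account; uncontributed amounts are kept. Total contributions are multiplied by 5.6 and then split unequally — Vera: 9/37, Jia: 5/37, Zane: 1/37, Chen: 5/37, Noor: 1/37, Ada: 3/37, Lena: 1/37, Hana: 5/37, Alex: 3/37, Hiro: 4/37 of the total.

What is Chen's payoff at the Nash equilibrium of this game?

89.59 tokens

Each unit j contributes comes back to j as 5.6 × (j's share), so j prefers to contribute only if that share exceeds 1/5.6 = 0.1786; otherwise keeping the unit dominates.
Vera alone (share 9/37) is above the threshold, contributing 51; the remaining 9 contribute 0. Total contributed: 51.
Chen keeps 51 and receives 5.6 × 51 × 5/37 = 38.59 from the group account, for a payoff of 89.59.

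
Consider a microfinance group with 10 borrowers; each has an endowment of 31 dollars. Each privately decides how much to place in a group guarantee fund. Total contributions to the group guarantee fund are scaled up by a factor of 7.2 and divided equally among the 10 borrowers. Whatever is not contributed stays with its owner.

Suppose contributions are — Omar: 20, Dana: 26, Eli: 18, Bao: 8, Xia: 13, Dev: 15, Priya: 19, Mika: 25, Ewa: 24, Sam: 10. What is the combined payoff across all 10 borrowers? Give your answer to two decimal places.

1413.60 dollars

Total contributed: 20 + 26 + 18 + 8 + 13 + 15 + 19 + 25 + 24 + 10 = 178; total kept: 10 × 31 − 178 = 132.
The group guarantee fund pays out 7.2 × 178 = 1281.60 in aggregate.
Group total = 132 + 1281.60 = 1413.60.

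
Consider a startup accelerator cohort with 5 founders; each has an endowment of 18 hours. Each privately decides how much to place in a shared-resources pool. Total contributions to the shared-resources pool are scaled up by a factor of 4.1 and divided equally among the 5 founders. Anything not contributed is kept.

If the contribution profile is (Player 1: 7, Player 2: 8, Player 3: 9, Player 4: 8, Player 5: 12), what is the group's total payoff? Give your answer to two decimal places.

Total contributed: 7 + 8 + 9 + 8 + 12 = 44; total kept: 5 × 18 − 44 = 46.
The shared-resources pool pays out 4.1 × 44 = 180.40 in aggregate.
Group total = 46 + 180.40 = 226.40.

226.40 hours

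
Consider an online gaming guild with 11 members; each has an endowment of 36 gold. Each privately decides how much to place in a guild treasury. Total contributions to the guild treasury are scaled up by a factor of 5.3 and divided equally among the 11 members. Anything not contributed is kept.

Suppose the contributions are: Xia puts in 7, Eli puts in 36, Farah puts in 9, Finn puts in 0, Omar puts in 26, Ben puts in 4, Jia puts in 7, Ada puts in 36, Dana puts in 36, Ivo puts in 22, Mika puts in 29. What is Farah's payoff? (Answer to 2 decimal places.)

Total contributed: 7 + 36 + 9 + 0 + 26 + 4 + 7 + 36 + 36 + 22 + 29 = 212.
Each receives 5.3 × 212 / 11 = 102.15 from the guild treasury.
Farah keeps 36 − 9 = 27, so Farah's payoff is 27 + 102.15 = 129.15.

129.15 gold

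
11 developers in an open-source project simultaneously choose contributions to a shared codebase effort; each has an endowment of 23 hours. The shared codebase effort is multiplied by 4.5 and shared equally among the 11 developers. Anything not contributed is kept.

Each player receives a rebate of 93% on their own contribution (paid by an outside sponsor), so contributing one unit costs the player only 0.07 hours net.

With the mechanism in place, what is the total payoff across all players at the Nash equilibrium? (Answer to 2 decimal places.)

1373.79 hours

Under the mechanism each unit contributed yields (4.5/11) / 0.07 = 5.8442 back to its contributor per unit of net cost, which exceeds 1, making full contribution the dominant choice for everyone.
So the Nash equilibrium is full contribution by all 11; the group earns 11 × (23 × 0.93 + 4.5 × 23) = 1373.79.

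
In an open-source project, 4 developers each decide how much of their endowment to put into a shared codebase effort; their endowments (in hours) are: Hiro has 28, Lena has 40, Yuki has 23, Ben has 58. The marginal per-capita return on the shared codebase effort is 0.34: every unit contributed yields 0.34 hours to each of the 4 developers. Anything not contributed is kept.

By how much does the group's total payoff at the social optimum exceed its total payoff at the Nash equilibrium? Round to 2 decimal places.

53.64 hours

The private return per contributed unit is 0.34 < 1 for everyone, so the Nash equilibrium is zero contribution and the group total is Σ E_j = 28 + 40 + 23 + 58 = 149.
Each contributed unit returns 1.360 to the group, so the social optimum is full contribution by everyone: group total = 1.360 × 149 = 202.64.
Efficiency loss = (1.360 − 1) × 149 = 53.64.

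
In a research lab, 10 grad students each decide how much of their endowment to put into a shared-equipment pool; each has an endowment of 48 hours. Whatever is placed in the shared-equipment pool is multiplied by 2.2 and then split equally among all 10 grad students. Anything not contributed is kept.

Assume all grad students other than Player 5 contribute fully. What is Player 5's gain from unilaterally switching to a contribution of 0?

Switching from a contribution of 48 to 0 lets Player 5 keep an extra 48 hours, but lowers the shared-equipment pool by 48, which costs Player 5 their own share of that drop: 2.2/10 × 48 = 10.56.
Net gain = 48 − 10.56 = 37.44. The private return per contributed unit (0.2200) is below 1, so free-riding is indeed the best response regardless of what the others do.

37.44 hours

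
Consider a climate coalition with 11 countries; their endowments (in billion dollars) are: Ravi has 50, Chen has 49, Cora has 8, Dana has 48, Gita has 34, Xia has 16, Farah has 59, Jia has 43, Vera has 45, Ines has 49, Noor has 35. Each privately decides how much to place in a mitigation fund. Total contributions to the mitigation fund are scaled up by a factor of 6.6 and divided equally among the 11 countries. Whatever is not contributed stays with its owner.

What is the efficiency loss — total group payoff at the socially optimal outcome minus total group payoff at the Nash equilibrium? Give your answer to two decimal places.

The private return per contributed unit is 6.6/11 = 0.6000 < 1 for every player regardless of endowment, so the Nash equilibrium is zero contribution and the group total is Σ E_j = 50 + 49 + 8 + 48 + 34 + 16 + 59 + 43 + 45 + 49 + 35 = 436.
Each contributed unit returns 6.600 to the group, so the social optimum is full contribution by everyone: group total = 6.600 × 436 = 2877.60.
Efficiency loss = (6.600 − 1) × 436 = 2441.60.

2441.60 billion dollars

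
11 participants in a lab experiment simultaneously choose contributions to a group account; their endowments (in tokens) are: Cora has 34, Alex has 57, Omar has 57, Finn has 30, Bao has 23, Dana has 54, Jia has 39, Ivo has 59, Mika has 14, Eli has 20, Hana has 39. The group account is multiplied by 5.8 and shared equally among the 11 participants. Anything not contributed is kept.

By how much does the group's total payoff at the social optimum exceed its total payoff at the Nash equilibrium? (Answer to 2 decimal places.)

2044.80 tokens

The private return per contributed unit is 5.8/11 = 0.5273 < 1 for every player regardless of endowment, so the Nash equilibrium is zero contribution and the group total is Σ E_j = 34 + 57 + 57 + 30 + 23 + 54 + 39 + 59 + 14 + 20 + 39 = 426.
Each contributed unit returns 5.800 to the group, so the social optimum is full contribution by everyone: group total = 5.800 × 426 = 2470.80.
Efficiency loss = (5.800 − 1) × 426 = 2044.80.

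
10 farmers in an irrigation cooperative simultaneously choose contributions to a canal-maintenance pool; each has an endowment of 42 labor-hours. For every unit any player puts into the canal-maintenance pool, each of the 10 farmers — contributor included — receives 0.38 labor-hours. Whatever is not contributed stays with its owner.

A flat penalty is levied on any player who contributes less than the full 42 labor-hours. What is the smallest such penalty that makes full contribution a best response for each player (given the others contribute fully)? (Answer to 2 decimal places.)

Given the others contribute fully, the best deviation is to contribute 0 (any partial contribution still incurs the fine and gives up units whose private return 0.38 is below 1).
Deviating from 42 to 0 saves 42 labor-hours but forfeits the deviator's share of the drop in the canal-maintenance pool: 0.38 × 42 = 15.96.
So the deviation gain is 42 − 15.96 = 26.04, and the fine must be at least 26.04 labor-hours to wipe it out.

26.04 labor-hours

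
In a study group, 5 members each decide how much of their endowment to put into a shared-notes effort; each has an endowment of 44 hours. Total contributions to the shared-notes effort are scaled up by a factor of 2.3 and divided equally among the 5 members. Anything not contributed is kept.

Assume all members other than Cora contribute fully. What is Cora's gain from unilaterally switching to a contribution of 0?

23.76 hours

Switching from a contribution of 44 to 0 lets Cora keep an extra 44 hours, but lowers the shared-notes effort by 44, which costs Cora their own share of that drop: 2.3/5 × 44 = 20.24.
Net gain = 44 − 20.24 = 23.76. The private return per contributed unit (0.4600) is below 1, so free-riding is indeed the best response regardless of what the others do.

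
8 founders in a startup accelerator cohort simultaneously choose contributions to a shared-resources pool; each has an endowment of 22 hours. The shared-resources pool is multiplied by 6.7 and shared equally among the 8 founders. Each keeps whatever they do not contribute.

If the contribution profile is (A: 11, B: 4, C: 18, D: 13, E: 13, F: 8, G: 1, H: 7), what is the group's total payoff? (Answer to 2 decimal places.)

Total contributed: 11 + 4 + 18 + 13 + 13 + 8 + 1 + 7 = 75; total kept: 8 × 22 − 75 = 101.
The shared-resources pool pays out 6.7 × 75 = 502.50 in aggregate.
Group total = 101 + 502.50 = 603.50.

603.50 hours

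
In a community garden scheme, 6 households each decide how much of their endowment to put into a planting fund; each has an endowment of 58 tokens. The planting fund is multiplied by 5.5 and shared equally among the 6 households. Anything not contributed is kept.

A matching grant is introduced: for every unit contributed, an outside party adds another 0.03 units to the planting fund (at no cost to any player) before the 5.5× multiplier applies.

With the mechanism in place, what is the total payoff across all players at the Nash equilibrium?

348.00 tokens

With the mechanism, a contributed unit returns 5.5 × 1.03 / 6 = 0.9442 per unit of net cost — still below 1 — so contributing 0 remains dominant for every player.
Everyone keeps their endowment and the group total is 6 × 58 = 348.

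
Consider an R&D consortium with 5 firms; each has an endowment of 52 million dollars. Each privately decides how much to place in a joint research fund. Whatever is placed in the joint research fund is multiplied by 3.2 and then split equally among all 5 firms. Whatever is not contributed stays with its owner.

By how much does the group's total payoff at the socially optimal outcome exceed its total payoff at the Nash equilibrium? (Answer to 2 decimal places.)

Each contributed unit returns 3.2/5 = 0.6400 to its contributor — below 1 — so contributing 0 is dominant for every player. At the Nash equilibrium everyone keeps their 52, and the group total is 5 × 52 = 260.
Each contributed unit returns 3.200 to the group as a whole (0.6400 to each of 5 players), which exceeds 1, so the social optimum is full contribution: group total = 3.200 × 260 = 832.00.
Efficiency loss = 832.00 − 260 = 572.00.

572.00 million dollars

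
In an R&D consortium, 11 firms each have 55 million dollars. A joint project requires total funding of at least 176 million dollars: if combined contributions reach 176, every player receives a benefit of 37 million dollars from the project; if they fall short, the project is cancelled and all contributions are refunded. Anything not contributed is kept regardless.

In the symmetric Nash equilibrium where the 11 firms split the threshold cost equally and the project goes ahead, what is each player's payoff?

76 million dollars

Equal share of the threshold: 176/11 = 16.
At this profile no one gains by cutting their contribution: any cut drops the total below 176, the project is cancelled, contributions are refunded, and the deviator ends with 55, which is less than 55 − 16 + 37 = 76. Contributing more than 16 just wastes the excess. So contributing exactly 16 is a best response.
Each player's payoff: 55 − 16 + 37 = 76.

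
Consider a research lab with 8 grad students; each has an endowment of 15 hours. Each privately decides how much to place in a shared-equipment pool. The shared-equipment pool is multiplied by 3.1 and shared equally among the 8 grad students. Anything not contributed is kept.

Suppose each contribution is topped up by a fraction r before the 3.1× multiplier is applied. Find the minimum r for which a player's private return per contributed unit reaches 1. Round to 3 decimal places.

1.581

With matching at rate r, one contributed unit becomes (1 + r) in the shared-equipment pool and returns 3.1 × (1 + r) / 8 to the contributor.
Setting this equal to 1: 1 + r = 8/3.1 = 2.5806.
So the minimum matching rate is r = 2.5806 − 1 = 1.581.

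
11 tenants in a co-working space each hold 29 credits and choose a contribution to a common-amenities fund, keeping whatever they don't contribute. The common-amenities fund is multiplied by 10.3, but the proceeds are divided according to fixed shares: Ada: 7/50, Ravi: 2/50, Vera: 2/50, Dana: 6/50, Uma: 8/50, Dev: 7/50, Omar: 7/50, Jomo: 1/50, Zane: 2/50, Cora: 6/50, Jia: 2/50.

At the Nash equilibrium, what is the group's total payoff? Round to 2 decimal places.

1937.20 credits

For player j, contributing a unit is worthwhile iff 10.3 × (j's share) ≥ 1, i.e. iff j's share is at least 0.0971.
Ada, Dana, Uma, Dev, Omar and Cora are above the threshold, contributing 29 each; the remaining 5 contribute 0. Total contributed: 174.
The common-amenities fund pays out 10.3 × 174 = 1792.20 in total (split across the unequal shares, but the aggregate is all that matters for the group sum).
The 5 free-riders keep 29 each, adding 145. Group total = 145 + 1792.20 = 1937.20.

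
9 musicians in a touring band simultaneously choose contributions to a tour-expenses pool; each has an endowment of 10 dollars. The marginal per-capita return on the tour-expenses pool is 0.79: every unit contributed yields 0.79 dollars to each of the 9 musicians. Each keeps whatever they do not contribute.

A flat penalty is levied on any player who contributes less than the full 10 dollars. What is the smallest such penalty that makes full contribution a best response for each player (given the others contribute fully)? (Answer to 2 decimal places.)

2.10 dollars

Given the others contribute fully, the best deviation is to contribute 0 (any partial contribution still incurs the fine and gives up units whose private return 0.79 is below 1).
Deviating from 10 to 0 saves 10 dollars but forfeits the deviator's share of the drop in the tour-expenses pool: 0.79 × 10 = 7.90.
So the deviation gain is 10 − 7.90 = 2.10, and the fine must be at least 2.10 dollars to wipe it out.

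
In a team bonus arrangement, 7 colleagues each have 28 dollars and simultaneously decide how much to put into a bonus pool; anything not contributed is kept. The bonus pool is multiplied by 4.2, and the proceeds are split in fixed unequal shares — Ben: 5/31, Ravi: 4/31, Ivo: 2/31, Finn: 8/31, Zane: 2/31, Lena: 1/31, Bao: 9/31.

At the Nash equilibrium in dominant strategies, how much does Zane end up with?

For player j, contributing a unit is worthwhile iff 4.2 × (j's share) ≥ 1, i.e. iff j's share is at least 0.2381.
Finn and Bao are above the threshold, contributing 28 each; the remaining 5 contribute 0. Total contributed: 56.
Zane keeps 28 and receives 4.2 × 56 × 2/31 = 15.17 from the bonus pool, for a payoff of 43.17.

43.17 dollars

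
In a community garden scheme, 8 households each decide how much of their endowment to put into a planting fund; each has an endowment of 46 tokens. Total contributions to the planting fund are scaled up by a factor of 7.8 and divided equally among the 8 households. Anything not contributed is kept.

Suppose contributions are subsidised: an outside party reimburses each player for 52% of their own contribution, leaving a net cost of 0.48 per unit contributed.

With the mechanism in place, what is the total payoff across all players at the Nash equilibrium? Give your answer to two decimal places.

3061.76 tokens

The effective private return per unit is now (7.8/8) / 0.48 = 2.0313 > 1, so every player's dominant strategy flips to full contribution.
So the Nash equilibrium is full contribution by all 8; the group earns 8 × (46 × 0.52 + 7.8 × 46) = 3061.76.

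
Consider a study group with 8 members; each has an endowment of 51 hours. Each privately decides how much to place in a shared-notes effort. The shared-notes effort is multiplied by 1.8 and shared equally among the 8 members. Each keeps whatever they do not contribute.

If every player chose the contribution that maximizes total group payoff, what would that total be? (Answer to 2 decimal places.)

Each contributed unit returns 1.800 to the group as a whole (0.2250 to each of 8 players), which exceeds 1, so the social optimum is full contribution: group total = 1.800 × 408 = 734.40.

734.40 hours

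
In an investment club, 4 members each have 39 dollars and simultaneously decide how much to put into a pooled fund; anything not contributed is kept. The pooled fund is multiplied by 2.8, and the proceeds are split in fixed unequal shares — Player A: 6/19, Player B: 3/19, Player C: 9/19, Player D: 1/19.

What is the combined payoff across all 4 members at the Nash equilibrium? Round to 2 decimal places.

Each unit j contributes comes back to j as 2.8 × (j's share), so j prefers to contribute only if that share exceeds 1/2.8 = 0.3571; otherwise keeping the unit dominates.
The only share above 0.3571 is Player C's 9/19, contributing 39; the remaining 3 contribute 0. Total contributed: 39.
The pooled fund pays out 2.8 × 39 = 109.20 in total (split across the unequal shares, but the aggregate is all that matters for the group sum).
The 3 free-riders keep 39 each, adding 117. Group total = 117 + 109.20 = 226.20.

226.20 dollars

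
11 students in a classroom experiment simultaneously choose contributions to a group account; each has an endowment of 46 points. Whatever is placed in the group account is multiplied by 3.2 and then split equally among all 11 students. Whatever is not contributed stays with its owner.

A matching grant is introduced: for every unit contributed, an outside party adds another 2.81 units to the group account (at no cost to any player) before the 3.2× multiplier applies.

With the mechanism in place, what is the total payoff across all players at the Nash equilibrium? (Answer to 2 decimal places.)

Under the mechanism each unit contributed yields 3.2 × 3.81 / 11 = 1.1084 back to its contributor per unit of net cost, which exceeds 1, making full contribution the dominant choice for everyone.
At the Nash equilibrium everyone contributes 46. Group total payoff = 3.2 × 3.81 × 506 = 6169.15.

6169.15 points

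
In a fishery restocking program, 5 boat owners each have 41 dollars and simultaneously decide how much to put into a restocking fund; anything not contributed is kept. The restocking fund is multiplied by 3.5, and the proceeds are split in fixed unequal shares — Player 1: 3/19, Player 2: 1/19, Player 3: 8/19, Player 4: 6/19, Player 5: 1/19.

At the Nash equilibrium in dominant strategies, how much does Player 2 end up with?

56.11 dollars

Each unit j contributes comes back to j as 3.5 × (j's share), so j prefers to contribute only if that share exceeds 1/3.5 = 0.2857; otherwise keeping the unit dominates.
Player 3 and Player 4 clear that bar, contributing 41 each; the remaining 3 contribute 0. Total contributed: 82.
Player 2 keeps 41 and receives 3.5 × 82 × 1/19 = 15.11 from the restocking fund, for a payoff of 56.11.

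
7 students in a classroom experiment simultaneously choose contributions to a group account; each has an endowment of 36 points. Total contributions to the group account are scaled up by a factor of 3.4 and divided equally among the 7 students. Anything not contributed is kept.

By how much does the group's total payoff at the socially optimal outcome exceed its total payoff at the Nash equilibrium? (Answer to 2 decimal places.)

604.80 points

Each contributed unit returns 3.4/7 = 0.4857 to its contributor — below 1 — so contributing 0 is dominant for every player. At the Nash equilibrium everyone keeps their 36, and the group total is 7 × 36 = 252.
Each contributed unit returns 3.400 to the group as a whole (0.4857 to each of 7 players), which exceeds 1, so the social optimum is full contribution: group total = 3.400 × 252 = 856.80.
Efficiency loss = 856.80 − 252 = 604.80.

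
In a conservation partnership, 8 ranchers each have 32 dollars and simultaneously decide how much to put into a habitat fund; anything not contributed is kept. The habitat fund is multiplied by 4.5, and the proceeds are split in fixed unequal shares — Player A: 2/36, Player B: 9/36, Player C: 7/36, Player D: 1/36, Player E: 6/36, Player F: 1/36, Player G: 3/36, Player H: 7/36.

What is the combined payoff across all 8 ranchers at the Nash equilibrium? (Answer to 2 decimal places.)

A player with share s gets back 4.5·s per unit contributed, so full contribution is dominant for anyone with s > 1/4.5 = 0.2222 and zero contribution is dominant for anyone below.
Only Player B (9/36) clears that bar, contributing 32; the remaining 7 contribute 0. Total contributed: 32.
The habitat fund pays out 4.5 × 32 = 144.00 in total (split across the unequal shares, but the aggregate is all that matters for the group sum).
The 7 free-riders keep 32 each, adding 224. Group total = 224 + 144.00 = 368.00.

368.00 dollars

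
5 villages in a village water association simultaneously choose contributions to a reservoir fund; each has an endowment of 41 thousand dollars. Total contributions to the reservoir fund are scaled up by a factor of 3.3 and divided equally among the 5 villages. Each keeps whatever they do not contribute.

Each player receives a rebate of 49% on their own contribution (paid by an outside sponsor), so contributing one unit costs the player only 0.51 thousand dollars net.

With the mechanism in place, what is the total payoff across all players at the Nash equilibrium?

776.95 thousand dollars

With the mechanism, a contributed unit returns (3.3/5) / 0.51 = 1.2941 per unit of net cost to the contributor — now above 1 — so contributing fully is weakly dominant for every player.
So the Nash equilibrium is full contribution by all 5; the group earns 5 × (41 × 0.49 + 3.3 × 41) = 776.95.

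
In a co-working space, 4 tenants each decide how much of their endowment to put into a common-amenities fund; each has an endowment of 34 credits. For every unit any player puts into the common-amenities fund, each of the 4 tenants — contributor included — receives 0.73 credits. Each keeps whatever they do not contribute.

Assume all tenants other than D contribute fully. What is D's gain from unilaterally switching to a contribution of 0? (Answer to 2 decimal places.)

9.18 credits

Switching from a contribution of 34 to 0 lets D keep an extra 34 credits, but lowers the common-amenities fund by 34, which costs D their own share of that drop: 0.73 × 34 = 24.82.
Net gain = 34 − 24.82 = 9.18. The private return per contributed unit (0.73) is below 1, so free-riding is indeed the best response regardless of what the others do.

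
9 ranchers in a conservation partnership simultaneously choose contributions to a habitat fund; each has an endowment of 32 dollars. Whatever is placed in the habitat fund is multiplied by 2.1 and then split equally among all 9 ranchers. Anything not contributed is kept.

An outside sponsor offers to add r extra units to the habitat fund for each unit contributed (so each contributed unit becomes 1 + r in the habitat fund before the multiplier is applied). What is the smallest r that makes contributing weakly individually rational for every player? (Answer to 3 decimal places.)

With matching at rate r, one contributed unit becomes (1 + r) in the habitat fund and returns 2.1 × (1 + r) / 9 to the contributor.
Setting this equal to 1: 1 + r = 9/2.1 = 4.2857.
So the minimum matching rate is r = 4.2857 − 1 = 3.286.

3.286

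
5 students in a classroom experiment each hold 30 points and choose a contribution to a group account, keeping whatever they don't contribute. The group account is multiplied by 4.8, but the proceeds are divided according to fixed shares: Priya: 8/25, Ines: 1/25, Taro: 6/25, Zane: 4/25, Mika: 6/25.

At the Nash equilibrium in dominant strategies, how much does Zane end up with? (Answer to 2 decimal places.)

Player j's private return per contributed unit is 4.8 × (j's share). Contributing is weakly dominant for j when that share is at least 1/4.8 = 0.2083, and contributing 0 is dominant otherwise.
Priya, Taro and Mika clear that bar, contributing 30 each; the remaining 2 contribute 0. Total contributed: 90.
Zane keeps 30 and receives 4.8 × 90 × 4/25 = 69.12 from the group account, for a payoff of 99.12.

99.12 points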